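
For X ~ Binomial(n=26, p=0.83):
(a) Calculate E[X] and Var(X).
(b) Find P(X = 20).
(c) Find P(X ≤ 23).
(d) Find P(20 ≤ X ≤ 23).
(a) E[X] = 21.5800, Var(X) = 3.6686
(b) P(X = 20) = 0.133788
(c) P(X ≤ 23) = 0.842900
(d) P(20 ≤ X ≤ 23) = 0.703344

We have X ~ Binomial(n=26, p=0.83).

(a) Moments:
E[X] = 21.5800
Var(X) = 3.6686
σ = √Var(X) = 1.9154

(b) Point probability using PMF:
P(X = 20) = 0.133788

(c) Cumulative probability using CDF:
P(X ≤ 23) = F(23) = 0.842900

(d) Range probability:
P(20 ≤ X ≤ 23) = P(X ≤ 23) - P(X ≤ 19)
                   = F(23) - F(19)
                   = 0.842900 - 0.139556
                   = 0.703344

This means approximately 70.3% of outcomes fall in the interval [20, 23].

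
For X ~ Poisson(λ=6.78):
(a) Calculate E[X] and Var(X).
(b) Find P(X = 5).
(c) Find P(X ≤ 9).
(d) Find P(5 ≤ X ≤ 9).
(a) E[X] = 6.7800, Var(X) = 6.7800
(b) P(X = 5) = 0.135660
(c) P(X ≤ 9) = 0.852086
(d) P(5 ≤ X ≤ 9) = 0.658063

We have X ~ Poisson(λ=6.78).

(a) Moments:
E[X] = 6.7800
Var(X) = 6.7800
σ = √Var(X) = 2.6038

(b) Point probability using PMF:
P(X = 5) = 0.135660

(c) Cumulative probability using CDF:
P(X ≤ 9) = F(9) = 0.852086

(d) Range probability:
P(5 ≤ X ≤ 9) = P(X ≤ 9) - P(X ≤ 4)
                   = F(9) - F(4)
                   = 0.852086 - 0.194024
                   = 0.658063

This means approximately 65.8% of outcomes fall in the interval [5, 9].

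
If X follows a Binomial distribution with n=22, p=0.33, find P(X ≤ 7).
0.553406

We have X ~ Binomial(n=22, p=0.33).

The CDF gives us P(X ≤ k).

Using the CDF:
P(X ≤ 7) = 0.553406

This means there's approximately a 55.3% chance that X is at most 7.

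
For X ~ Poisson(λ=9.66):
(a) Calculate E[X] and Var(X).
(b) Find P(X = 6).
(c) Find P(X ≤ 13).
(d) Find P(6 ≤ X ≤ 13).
(a) E[X] = 9.6600, Var(X) = 9.6600
(b) P(X = 6) = 0.071986
(c) P(X ≤ 13) = 0.887972
(d) P(6 ≤ X ≤ 13) = 0.806879

We have X ~ Poisson(λ=9.66).

(a) Moments:
E[X] = 9.6600
Var(X) = 9.6600
σ = √Var(X) = 3.1081

(b) Point probability using PMF:
P(X = 6) = 0.071986

(c) Cumulative probability using CDF:
P(X ≤ 13) = F(13) = 0.887972

(d) Range probability:
P(6 ≤ X ≤ 13) = P(X ≤ 13) - P(X ≤ 5)
                   = F(13) - F(5)
                   = 0.887972 - 0.081093
                   = 0.806879

This means approximately 80.7% of outcomes fall in the interval [6, 13].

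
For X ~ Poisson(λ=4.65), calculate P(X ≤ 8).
0.952383

We have X ~ Poisson(λ=4.65).

The CDF gives us P(X ≤ k).

Using the CDF:
P(X ≤ 8) = 0.952383

This means there's approximately a 95.2% chance that X is at most 8.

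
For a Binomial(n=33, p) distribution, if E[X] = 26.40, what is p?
p = 0.8

For a Binomial(n, p) distribution:
E[X] = n × p

Given n = 33 and E[X] = 26.40:
26.40 = 33 × p
p = 26.40 / 33 = 0.8

Verification: Binomial(33, 0.8) has E[X] = 26.40 ✓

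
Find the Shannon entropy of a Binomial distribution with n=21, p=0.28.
2.1358 nats

We have X ~ Binomial(n=21, p=0.28).

The Shannon entropy measures the uncertainty or information content of the distribution.

For a Binomial distribution with n=21, p=0.28:
H(X) = 2.1358 nats

(In bits, this would be 3.0813 bits.)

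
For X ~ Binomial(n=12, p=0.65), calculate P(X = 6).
0.128103

We have X ~ Binomial(n=12, p=0.65).

For a Binomial distribution, the PMF gives us the probability of each outcome.

Using the PMF formula:
P(X = 6) = 0.128103

Rounded to 4 decimal places: 0.1281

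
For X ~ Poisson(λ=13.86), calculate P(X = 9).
0.049749

We have X ~ Poisson(λ=13.86).

For a Poisson distribution, the PMF gives us the probability of each outcome.

Using the PMF formula:
P(X = 9) = 0.049749

Rounded to 4 decimal places: 0.0497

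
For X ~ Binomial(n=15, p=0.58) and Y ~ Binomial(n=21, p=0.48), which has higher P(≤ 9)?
X has higher probability (P(X ≤ 9) = 0.6570 > P(Y ≤ 9) = 0.4015)

Compute P(≤ 9) for each distribution:

X ~ Binomial(n=15, p=0.58):
P(X ≤ 9) = 0.6570

Y ~ Binomial(n=21, p=0.48):
P(Y ≤ 9) = 0.4015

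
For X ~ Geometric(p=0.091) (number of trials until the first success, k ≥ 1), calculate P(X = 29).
0.006293

We have X ~ Geometric(p=0.091) (number of trials until the first success, k ≥ 1).

For a Geometric distribution, the PMF gives us the probability of each outcome.

Using the PMF formula:
P(X = 29) = 0.006293

Rounded to 4 decimal places: 0.0063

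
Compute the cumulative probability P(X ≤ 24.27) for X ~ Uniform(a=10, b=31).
0.679524

We have X ~ Uniform(a=10, b=31).

The CDF gives us P(X ≤ k).

Using the CDF:
P(X ≤ 24.27) = 0.679524

This means there's approximately a 68.0% chance that X is at most 24.27.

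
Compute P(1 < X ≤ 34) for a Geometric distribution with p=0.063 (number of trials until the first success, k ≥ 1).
0.827568

We have X ~ Geometric(p=0.063) (number of trials until the first success, k ≥ 1).

To find P(1 < X ≤ 34), we use:
P(1 < X ≤ 34) = P(X ≤ 34) - P(X ≤ 1)
                 = F(34) - F(1)
                 = 0.890568 - 0.063000
                 = 0.827568

So there's approximately a 82.8% chance that X falls in this range.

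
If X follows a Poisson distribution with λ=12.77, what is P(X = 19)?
0.024355

We have X ~ Poisson(λ=12.77).

For a Poisson distribution, the PMF gives us the probability of each outcome.

Using the PMF formula:
P(X = 19) = 0.024355

Rounded to 4 decimal places: 0.0244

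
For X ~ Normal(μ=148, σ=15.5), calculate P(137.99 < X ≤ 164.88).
0.602728

We have X ~ Normal(μ=148, σ=15.5).

To find P(137.99 < X ≤ 164.88), we use:
P(137.99 < X ≤ 164.88) = P(X ≤ 164.88) - P(X ≤ 137.99)
                 = F(164.88) - F(137.99)
                 = 0.861930 - 0.259202
                 = 0.602728

So there's approximately a 60.3% chance that X falls in this range.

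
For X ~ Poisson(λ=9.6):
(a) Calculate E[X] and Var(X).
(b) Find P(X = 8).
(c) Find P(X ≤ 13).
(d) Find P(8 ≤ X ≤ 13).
(a) E[X] = 9.6000, Var(X) = 9.6000
(b) P(X = 8) = 0.121178
(c) P(X ≤ 13) = 0.891852
(d) P(8 ≤ X ≤ 13) = 0.633423

We have X ~ Poisson(λ=9.6).

(a) Moments:
E[X] = 9.6000
Var(X) = 9.6000
σ = √Var(X) = 3.0984

(b) Point probability using PMF:
P(X = 8) = 0.121178

(c) Cumulative probability using CDF:
P(X ≤ 13) = F(13) = 0.891852

(d) Range probability:
P(8 ≤ X ≤ 13) = P(X ≤ 13) - P(X ≤ 7)
                   = F(13) - F(7)
                   = 0.891852 - 0.258428
                   = 0.633423

This means approximately 63.3% of outcomes fall in the interval [8, 13].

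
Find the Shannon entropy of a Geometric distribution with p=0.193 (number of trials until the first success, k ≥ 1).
2.5417 nats

We have X ~ Geometric(p=0.193) (number of trials until the first success, k ≥ 1).

The Shannon entropy measures the uncertainty or information content of the distribution.

For a Geometric distribution with p=0.193 (number of trials until the first success, k ≥ 1):
H(X) = 2.5417 nats

(In bits, this would be 3.6669 bits.)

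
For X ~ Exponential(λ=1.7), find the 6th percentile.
0.0364

We have X ~ Exponential(λ=1.7).

We want to find x such that P(X ≤ x) = 0.06.

This is the 6th percentile, which means 6% of values fall below this point.

Using the inverse CDF (quantile function):
x = F⁻¹(0.06) = 0.0364

Verification: P(X ≤ 0.0364) = 0.06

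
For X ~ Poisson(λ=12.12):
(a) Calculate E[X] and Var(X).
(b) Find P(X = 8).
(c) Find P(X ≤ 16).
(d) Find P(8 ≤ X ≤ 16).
(a) E[X] = 12.1200, Var(X) = 12.1200
(b) P(X = 8) = 0.062929
(c) P(X ≤ 16) = 0.892064
(d) P(8 ≤ X ≤ 16) = 0.807671

We have X ~ Poisson(λ=12.12).

(a) Moments:
E[X] = 12.1200
Var(X) = 12.1200
σ = √Var(X) = 3.4814

(b) Point probability using PMF:
P(X = 8) = 0.062929

(c) Cumulative probability using CDF:
P(X ≤ 16) = F(16) = 0.892064

(d) Range probability:
P(8 ≤ X ≤ 16) = P(X ≤ 16) - P(X ≤ 7)
                   = F(16) - F(7)
                   = 0.892064 - 0.084392
                   = 0.807671

This means approximately 80.8% of outcomes fall in the interval [8, 16].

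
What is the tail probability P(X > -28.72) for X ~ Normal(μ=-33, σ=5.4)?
0.214008

We have X ~ Normal(μ=-33, σ=5.4).

P(X > -28.72) = 1 - P(X ≤ -28.72)
                = 1 - F(-28.72)
                = 1 - 0.785992
                = 0.214008

So there's approximately a 21.4% chance that X exceeds -28.72.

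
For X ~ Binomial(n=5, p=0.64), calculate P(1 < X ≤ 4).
0.832831

We have X ~ Binomial(n=5, p=0.64).

To find P(1 < X ≤ 4), we use:
P(1 < X ≤ 4) = P(X ≤ 4) - P(X ≤ 1)
                 = F(4) - F(1)
                 = 0.892626 - 0.059794
                 = 0.832831

So there's approximately a 83.3% chance that X falls in this range.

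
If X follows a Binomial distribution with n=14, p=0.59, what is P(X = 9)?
0.200933

We have X ~ Binomial(n=14, p=0.59).

For a Binomial distribution, the PMF gives us the probability of each outcome.

Using the PMF formula:
P(X = 9) = 0.200933

Rounded to 4 decimal places: 0.2009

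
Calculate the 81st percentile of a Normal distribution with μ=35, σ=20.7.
53.1725

We have X ~ Normal(μ=35, σ=20.7).

We want to find x such that P(X ≤ x) = 0.81.

This is the 81st percentile, which means 81% of values fall below this point.

Using the inverse CDF (quantile function):
x = F⁻¹(0.81) = 53.1725

Verification: P(X ≤ 53.1725) = 0.81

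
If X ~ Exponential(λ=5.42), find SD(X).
0.1845

We have X ~ Exponential(λ=5.42).

For an Exponential distribution with λ=5.42:
σ = √Var(X) = 0.1845

The standard deviation is the square root of the variance.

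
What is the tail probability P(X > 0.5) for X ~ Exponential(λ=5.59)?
0.061115

We have X ~ Exponential(λ=5.59).

P(X > 0.5) = 1 - P(X ≤ 0.5)
                = 1 - F(0.5)
                = 1 - 0.938885
                = 0.061115

So there's approximately a 6.1% chance that X exceeds 0.5.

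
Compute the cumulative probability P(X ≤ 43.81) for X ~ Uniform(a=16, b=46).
0.927000

We have X ~ Uniform(a=16, b=46).

The CDF gives us P(X ≤ k).

Using the CDF:
P(X ≤ 43.81) = 0.927000

This means there's approximately a 92.7% chance that X is at most 43.81.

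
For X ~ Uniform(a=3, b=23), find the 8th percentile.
4.6000

We have X ~ Uniform(a=3, b=23).

We want to find x such that P(X ≤ x) = 0.08.

This is the 8th percentile, which means 8% of values fall below this point.

Using the inverse CDF (quantile function):
x = F⁻¹(0.08) = 4.6000

Verification: P(X ≤ 4.6000) = 0.08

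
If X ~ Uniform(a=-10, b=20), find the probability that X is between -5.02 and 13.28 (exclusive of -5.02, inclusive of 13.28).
0.610000

We have X ~ Uniform(a=-10, b=20).

To find P(-5.02 < X ≤ 13.28), we use:
P(-5.02 < X ≤ 13.28) = P(X ≤ 13.28) - P(X ≤ -5.02)
                 = F(13.28) - F(-5.02)
                 = 0.776000 - 0.166000
                 = 0.610000

So there's approximately a 61.0% chance that X falls in this range.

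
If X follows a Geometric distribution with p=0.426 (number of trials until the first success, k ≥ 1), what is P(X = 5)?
0.046244

We have X ~ Geometric(p=0.426) (number of trials until the first success, k ≥ 1).

For a Geometric distribution, the PMF gives us the probability of each outcome.

Using the PMF formula:
P(X = 5) = 0.046244

Rounded to 4 decimal places: 0.0462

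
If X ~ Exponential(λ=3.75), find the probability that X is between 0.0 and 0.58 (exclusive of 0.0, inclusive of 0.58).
0.886392

We have X ~ Exponential(λ=3.75).

To find P(0.0 < X ≤ 0.58), we use:
P(0.0 < X ≤ 0.58) = P(X ≤ 0.58) - P(X ≤ 0.0)
                 = F(0.58) - F(0.0)
                 = 0.886392 - 0.000000
                 = 0.886392

So there's approximately a 88.6% chance that X falls in this range.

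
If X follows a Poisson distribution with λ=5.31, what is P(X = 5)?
0.173855

We have X ~ Poisson(λ=5.31).

For a Poisson distribution, the PMF gives us the probability of each outcome.

Using the PMF formula:
P(X = 5) = 0.173855

Rounded to 4 decimal places: 0.1739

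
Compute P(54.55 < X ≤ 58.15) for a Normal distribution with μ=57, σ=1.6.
0.700999

We have X ~ Normal(μ=57, σ=1.6).

To find P(54.55 < X ≤ 58.15), we use:
P(54.55 < X ≤ 58.15) = P(X ≤ 58.15) - P(X ≤ 54.55)
                 = F(58.15) - F(54.55)
                 = 0.763853 - 0.062854
                 = 0.700999

So there's approximately a 70.1% chance that X falls in this range.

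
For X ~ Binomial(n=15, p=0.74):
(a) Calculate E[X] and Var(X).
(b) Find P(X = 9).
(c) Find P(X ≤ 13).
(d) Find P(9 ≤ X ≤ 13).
(a) E[X] = 11.1000, Var(X) = 2.8860
(b) P(X = 9) = 0.102880
(c) P(X ≤ 13) = 0.931489
(d) P(9 ≤ X ≤ 13) = 0.863113

We have X ~ Binomial(n=15, p=0.74).

(a) Moments:
E[X] = 11.1000
Var(X) = 2.8860
σ = √Var(X) = 1.6988

(b) Point probability using PMF:
P(X = 9) = 0.102880

(c) Cumulative probability using CDF:
P(X ≤ 13) = F(13) = 0.931489

(d) Range probability:
P(9 ≤ X ≤ 13) = P(X ≤ 13) - P(X ≤ 8)
                   = F(13) - F(8)
                   = 0.931489 - 0.068376
                   = 0.863113

This means approximately 86.3% of outcomes fall in the interval [9, 13].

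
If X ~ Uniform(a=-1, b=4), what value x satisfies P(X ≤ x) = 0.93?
3.6500

We have X ~ Uniform(a=-1, b=4).

We want to find x such that P(X ≤ x) = 0.93.

This is the 93rd percentile, which means 93% of values fall below this point.

Using the inverse CDF (quantile function):
x = F⁻¹(0.93) = 3.6500

Verification: P(X ≤ 3.6500) = 0.93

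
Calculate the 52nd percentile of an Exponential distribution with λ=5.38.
0.1364

We have X ~ Exponential(λ=5.38).

We want to find x such that P(X ≤ x) = 0.52.

This is the 52nd percentile, which means 52% of values fall below this point.

Using the inverse CDF (quantile function):
x = F⁻¹(0.52) = 0.1364

Verification: P(X ≤ 0.1364) = 0.52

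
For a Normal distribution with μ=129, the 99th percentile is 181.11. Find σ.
σ = 22.3999

For X ~ Normal(μ, σ), the p-th percentile satisfies x = μ + z_p × σ,
where z_p = Φ⁻¹(p) is the standard normal quantile.

Step 1: z_{0.99} = Φ⁻¹(0.99) = 2.3263

Step 2: Solve for σ:
181.11 = 129 + 2.3263 × σ
σ = (181.11 - 129) / 2.3263
σ = 52.11 / 2.3263
σ = 22.3999

Verification: μ + z × σ = 129 + 2.3263 × 22.3999 = 181.11 ✓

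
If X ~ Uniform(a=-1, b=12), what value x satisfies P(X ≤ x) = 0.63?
7.1900

We have X ~ Uniform(a=-1, b=12).

We want to find x such that P(X ≤ x) = 0.63.

This is the 63rd percentile, which means 63% of values fall below this point.

Using the inverse CDF (quantile function):
x = F⁻¹(0.63) = 7.1900

Verification: P(X ≤ 7.1900) = 0.63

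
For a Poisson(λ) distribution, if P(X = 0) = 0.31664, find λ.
λ = 1.1500

For a Poisson(λ) distribution, the PMF at 0 is:
P(X = 0) = λ^0 e^(-λ) / 0! = e^(-λ)

Given P(X = 0) = 0.31664:
e^(-λ) = 0.31664
-λ = ln(0.31664)
λ = -ln(0.31664) = 1.1500

Verification: e^(-1.1500) = 0.31664 ✓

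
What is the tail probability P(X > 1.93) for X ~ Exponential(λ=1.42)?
0.064532

We have X ~ Exponential(λ=1.42).

P(X > 1.93) = 1 - P(X ≤ 1.93)
                = 1 - F(1.93)
                = 1 - 0.935468
                = 0.064532

So there's approximately a 6.5% chance that X exceeds 1.93.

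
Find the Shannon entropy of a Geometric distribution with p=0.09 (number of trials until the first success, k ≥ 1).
3.3615 nats

We have X ~ Geometric(p=0.09) (number of trials until the first success, k ≥ 1).

The Shannon entropy measures the uncertainty or information content of the distribution.

For a Geometric distribution with p=0.09 (number of trials until the first success, k ≥ 1):
H(X) = 3.3615 nats

(In bits, this would be 4.8497 bits.)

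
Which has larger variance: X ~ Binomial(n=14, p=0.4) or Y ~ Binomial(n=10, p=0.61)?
X has larger variance (3.3600 > 2.3790)

Compute the variance for each distribution:

X ~ Binomial(n=14, p=0.4):
Var(X) = 3.3600

Y ~ Binomial(n=10, p=0.61):
Var(Y) = 2.3790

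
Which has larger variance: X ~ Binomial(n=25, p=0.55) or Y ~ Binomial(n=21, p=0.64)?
X has larger variance (6.1875 > 4.8384)

Compute the variance for each distribution:

X ~ Binomial(n=25, p=0.55):
Var(X) = 6.1875

Y ~ Binomial(n=21, p=0.64):
Var(Y) = 4.8384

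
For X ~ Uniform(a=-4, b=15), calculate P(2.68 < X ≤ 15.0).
0.648421

We have X ~ Uniform(a=-4, b=15).

To find P(2.68 < X ≤ 15.0), we use:
P(2.68 < X ≤ 15.0) = P(X ≤ 15.0) - P(X ≤ 2.68)
                 = F(15.0) - F(2.68)
                 = 1.000000 - 0.351579
                 = 0.648421

So there's approximately a 64.8% chance that X falls in this range.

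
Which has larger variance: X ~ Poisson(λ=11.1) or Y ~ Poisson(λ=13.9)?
Y has larger variance (13.9000 > 11.1000)

Compute the variance for each distribution:

X ~ Poisson(λ=11.1):
Var(X) = 11.1000

Y ~ Poisson(λ=13.9):
Var(Y) = 13.9000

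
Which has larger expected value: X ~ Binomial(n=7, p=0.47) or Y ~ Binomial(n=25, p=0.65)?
Y has larger mean (16.2500 > 3.2900)

Compute the expected value for each distribution:

X ~ Binomial(n=7, p=0.47):
E[X] = 3.2900

Y ~ Binomial(n=25, p=0.65):
E[Y] = 16.2500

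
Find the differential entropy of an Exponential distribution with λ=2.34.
0.1498 nats

We have X ~ Exponential(λ=2.34).

The differential entropy measures the uncertainty or information content of the distribution.

For an Exponential distribution with λ=2.34:
h(X) = 0.1498 nats

(In bits, this would be 0.2162 bits.)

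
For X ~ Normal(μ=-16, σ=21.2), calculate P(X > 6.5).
0.144272

We have X ~ Normal(μ=-16, σ=21.2).

P(X > 6.5) = 1 - P(X ≤ 6.5)
                = 1 - F(6.5)
                = 1 - 0.855728
                = 0.144272

So there's approximately a 14.4% chance that X exceeds 6.5.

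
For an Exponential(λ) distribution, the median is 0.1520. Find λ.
λ = 4.5602

For X ~ Exponential(λ), the CDF is F(x) = 1 - e^(-λx).
The median m satisfies F(m) = 0.5:
1 - e^(-λm) = 0.5
e^(-λm) = 0.5
λm = ln(2)
m = ln(2) / λ

Given m = 0.1520:
λ = ln(2) / 0.1520 = 0.693147 / 0.1520 = 4.5602

Verification: ln(2) / 4.5602 = 0.1520 ✓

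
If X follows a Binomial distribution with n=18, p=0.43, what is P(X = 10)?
0.105376

We have X ~ Binomial(n=18, p=0.43).

For a Binomial distribution, the PMF gives us the probability of each outcome.

Using the PMF formula:
P(X = 10) = 0.105376

Rounded to 4 decimal places: 0.1054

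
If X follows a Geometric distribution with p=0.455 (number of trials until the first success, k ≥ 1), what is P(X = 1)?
0.455000

We have X ~ Geometric(p=0.455) (number of trials until the first success, k ≥ 1).

For a Geometric distribution, the PMF gives us the probability of each outcome.

Using the PMF formula:
P(X = 1) = 0.455000

Rounded to 4 decimal places: 0.4550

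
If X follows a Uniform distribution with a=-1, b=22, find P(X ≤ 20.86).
0.950435

We have X ~ Uniform(a=-1, b=22).

The CDF gives us P(X ≤ k).

Using the CDF:
P(X ≤ 20.86) = 0.950435

This means there's approximately a 95.0% chance that X is at most 20.86.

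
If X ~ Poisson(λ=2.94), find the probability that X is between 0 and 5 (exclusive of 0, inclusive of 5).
0.869144

We have X ~ Poisson(λ=2.94).

To find P(0 < X ≤ 5), we use:
P(0 < X ≤ 5) = P(X ≤ 5) - P(X ≤ 0)
                 = F(5) - F(0)
                 = 0.922010 - 0.052866
                 = 0.869144

So there's approximately a 86.9% chance that X falls in this range.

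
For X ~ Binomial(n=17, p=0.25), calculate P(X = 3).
0.189316

We have X ~ Binomial(n=17, p=0.25).

For a Binomial distribution, the PMF gives us the probability of each outcome.

Using the PMF formula:
P(X = 3) = 0.189316

Rounded to 4 decimal places: 0.1893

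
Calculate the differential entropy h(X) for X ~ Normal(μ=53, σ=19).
4.3634 nats

We have X ~ Normal(μ=53, σ=19).

The differential entropy measures the uncertainty or information content of the distribution.

For a Normal distribution with μ=53, σ=19:
h(X) = 4.3634 nats

(In bits, this would be 6.2950 bits.)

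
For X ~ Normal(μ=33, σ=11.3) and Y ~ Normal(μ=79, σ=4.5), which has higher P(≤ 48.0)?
X has higher probability (P(X ≤ 48.0) = 0.9078 > P(Y ≤ 48.0) = 0.0000)

Compute P(≤ 48.0) for each distribution:

X ~ Normal(μ=33, σ=11.3):
P(X ≤ 48.0) = 0.9078

Y ~ Normal(μ=79, σ=4.5):
P(Y ≤ 48.0) = 0.0000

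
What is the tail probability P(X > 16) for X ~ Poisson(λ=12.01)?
0.101835

We have X ~ Poisson(λ=12.01).

P(X > 16) = 1 - P(X ≤ 16)
                = 1 - F(16)
                = 1 - 0.898165
                = 0.101835

So there's approximately a 10.2% chance that X exceeds 16.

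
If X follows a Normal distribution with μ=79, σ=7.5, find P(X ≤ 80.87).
0.598449

We have X ~ Normal(μ=79, σ=7.5).

The CDF gives us P(X ≤ k).

Using the CDF:
P(X ≤ 80.87) = 0.598449

This means there's approximately a 59.8% chance that X is at most 80.87.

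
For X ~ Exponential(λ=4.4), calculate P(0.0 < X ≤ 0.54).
0.907078

We have X ~ Exponential(λ=4.4).

To find P(0.0 < X ≤ 0.54), we use:
P(0.0 < X ≤ 0.54) = P(X ≤ 0.54) - P(X ≤ 0.0)
                 = F(0.54) - F(0.0)
                 = 0.907078 - 0.000000
                 = 0.907078

So there's approximately a 90.7% chance that X falls in this range.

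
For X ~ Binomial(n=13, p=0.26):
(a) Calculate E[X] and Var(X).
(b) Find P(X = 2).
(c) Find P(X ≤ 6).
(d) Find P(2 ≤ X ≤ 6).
(a) E[X] = 3.3800, Var(X) = 2.5012
(b) P(X = 2) = 0.192128
(c) P(X ≤ 6) = 0.970060
(d) P(2 ≤ X ≤ 6) = 0.858969

We have X ~ Binomial(n=13, p=0.26).

(a) Moments:
E[X] = 3.3800
Var(X) = 2.5012
σ = √Var(X) = 1.5815

(b) Point probability using PMF:
P(X = 2) = 0.192128

(c) Cumulative probability using CDF:
P(X ≤ 6) = F(6) = 0.970060

(d) Range probability:
P(2 ≤ X ≤ 6) = P(X ≤ 6) - P(X ≤ 1)
                   = F(6) - F(1)
                   = 0.970060 - 0.111091
                   = 0.858969

This means approximately 85.9% of outcomes fall in the interval [2, 6].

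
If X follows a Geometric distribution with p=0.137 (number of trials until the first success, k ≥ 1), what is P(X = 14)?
0.020177

We have X ~ Geometric(p=0.137) (number of trials until the first success, k ≥ 1).

For a Geometric distribution, the PMF gives us the probability of each outcome.

Using the PMF formula:
P(X = 14) = 0.020177

Rounded to 4 decimal places: 0.0202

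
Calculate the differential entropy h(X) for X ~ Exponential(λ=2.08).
0.2676 nats

We have X ~ Exponential(λ=2.08).

The differential entropy measures the uncertainty or information content of the distribution.

For an Exponential distribution with λ=2.08:
h(X) = 0.2676 nats

(In bits, this would be 0.3861 bits.)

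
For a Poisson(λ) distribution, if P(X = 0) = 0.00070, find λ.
λ = 7.2644

For a Poisson(λ) distribution, the PMF at 0 is:
P(X = 0) = λ^0 e^(-λ) / 0! = e^(-λ)

Given P(X = 0) = 0.00070:
e^(-λ) = 0.00070
-λ = ln(0.00070)
λ = -ln(0.00070) = 7.2644

Verification: e^(-7.2644) = 0.00070 ✓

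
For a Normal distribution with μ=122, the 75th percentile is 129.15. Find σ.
σ = 10.6006

For X ~ Normal(μ, σ), the p-th percentile satisfies x = μ + z_p × σ,
where z_p = Φ⁻¹(p) is the standard normal quantile.

Step 1: z_{0.75} = Φ⁻¹(0.75) = 0.6745

Step 2: Solve for σ:
129.15 = 122 + 0.6745 × σ
σ = (129.15 - 122) / 0.6745
σ = 7.15 / 0.6745
σ = 10.6006

Verification: μ + z × σ = 122 + 0.6745 × 10.6006 = 129.15 ✓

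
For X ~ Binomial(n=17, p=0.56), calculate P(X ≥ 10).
0.507875

We have X ~ Binomial(n=17, p=0.56).

For discrete distributions, P(X ≥ 10) = 1 - P(X ≤ 9).

P(X ≤ 9) = 0.492125
P(X ≥ 10) = 1 - 0.492125 = 0.507875

So there's approximately a 50.8% chance that X is at least 10.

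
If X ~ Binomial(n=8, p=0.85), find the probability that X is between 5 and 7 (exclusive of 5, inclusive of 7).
0.622297

We have X ~ Binomial(n=8, p=0.85).

To find P(5 < X ≤ 7), we use:
P(5 < X ≤ 7) = P(X ≤ 7) - P(X ≤ 5)
                 = F(7) - F(5)
                 = 0.727509 - 0.105213
                 = 0.622297

So there's approximately a 62.2% chance that X falls in this range.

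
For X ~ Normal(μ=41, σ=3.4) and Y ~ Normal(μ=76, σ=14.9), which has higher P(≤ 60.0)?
X has higher probability (P(X ≤ 60.0) = 1.0000 > P(Y ≤ 60.0) = 0.1415)

Compute P(≤ 60.0) for each distribution:

X ~ Normal(μ=41, σ=3.4):
P(X ≤ 60.0) = 1.0000

Y ~ Normal(μ=76, σ=14.9):
P(Y ≤ 60.0) = 0.1415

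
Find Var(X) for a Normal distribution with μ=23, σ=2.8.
7.8400

We have X ~ Normal(μ=23, σ=2.8).

For a Normal distribution with μ=23, σ=2.8:
Var(X) = 7.8400

The variance measures the spread of the distribution around the mean.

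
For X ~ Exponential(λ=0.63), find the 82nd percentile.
2.7219

We have X ~ Exponential(λ=0.63).

We want to find x such that P(X ≤ x) = 0.82.

This is the 82nd percentile, which means 82% of values fall below this point.

Using the inverse CDF (quantile function):
x = F⁻¹(0.82) = 2.7219

Verification: P(X ≤ 2.7219) = 0.82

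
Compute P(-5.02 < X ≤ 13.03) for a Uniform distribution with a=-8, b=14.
0.820455

We have X ~ Uniform(a=-8, b=14).

To find P(-5.02 < X ≤ 13.03), we use:
P(-5.02 < X ≤ 13.03) = P(X ≤ 13.03) - P(X ≤ -5.02)
                 = F(13.03) - F(-5.02)
                 = 0.955909 - 0.135455
                 = 0.820455

So there's approximately a 82.0% chance that X falls in this range.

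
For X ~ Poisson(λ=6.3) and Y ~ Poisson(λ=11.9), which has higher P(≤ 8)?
X has higher probability (P(X ≤ 8) = 0.8148 > P(Y ≤ 8) = 0.1617)

Compute P(≤ 8) for each distribution:

X ~ Poisson(λ=6.3):
P(X ≤ 8) = 0.8148

Y ~ Poisson(λ=11.9):
P(Y ≤ 8) = 0.1617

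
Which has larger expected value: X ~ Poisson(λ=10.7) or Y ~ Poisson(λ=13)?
Y has larger mean (13.0000 > 10.7000)

Compute the expected value for each distribution:

X ~ Poisson(λ=10.7):
E[X] = 10.7000

Y ~ Poisson(λ=13):
E[Y] = 13.0000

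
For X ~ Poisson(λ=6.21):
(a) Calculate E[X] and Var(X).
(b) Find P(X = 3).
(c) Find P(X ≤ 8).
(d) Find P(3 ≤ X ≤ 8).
(a) E[X] = 6.2100, Var(X) = 6.2100
(b) P(X = 3) = 0.080196
(c) P(X ≤ 8) = 0.824813
(d) P(3 ≤ X ≤ 8) = 0.771584

We have X ~ Poisson(λ=6.21).

(a) Moments:
E[X] = 6.2100
Var(X) = 6.2100
σ = √Var(X) = 2.4920

(b) Point probability using PMF:
P(X = 3) = 0.080196

(c) Cumulative probability using CDF:
P(X ≤ 8) = F(8) = 0.824813

(d) Range probability:
P(3 ≤ X ≤ 8) = P(X ≤ 8) - P(X ≤ 2)
                   = F(8) - F(2)
                   = 0.824813 - 0.053229
                   = 0.771584

This means approximately 77.2% of outcomes fall in the interval [3, 8].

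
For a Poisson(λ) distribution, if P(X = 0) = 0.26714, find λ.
λ = 1.3200

For a Poisson(λ) distribution, the PMF at 0 is:
P(X = 0) = λ^0 e^(-λ) / 0! = e^(-λ)

Given P(X = 0) = 0.26714:
e^(-λ) = 0.26714
-λ = ln(0.26714)
λ = -ln(0.26714) = 1.3200

Verification: e^(-1.3200) = 0.26714 ✓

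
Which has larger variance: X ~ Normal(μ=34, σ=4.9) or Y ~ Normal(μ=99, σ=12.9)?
Y has larger variance (166.4100 > 24.0100)

Compute the variance for each distribution:

X ~ Normal(μ=34, σ=4.9):
Var(X) = 24.0100

Y ~ Normal(μ=99, σ=12.9):
Var(Y) = 166.4100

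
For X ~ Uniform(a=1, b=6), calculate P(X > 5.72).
0.056000

We have X ~ Uniform(a=1, b=6).

P(X > 5.72) = 1 - P(X ≤ 5.72)
                = 1 - F(5.72)
                = 1 - 0.944000
                = 0.056000

So there's approximately a 5.6% chance that X exceeds 5.72.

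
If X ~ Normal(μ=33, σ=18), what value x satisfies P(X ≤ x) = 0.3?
23.5608

We have X ~ Normal(μ=33, σ=18).

We want to find x such that P(X ≤ x) = 0.3.

This is the 30th percentile, which means 30% of values fall below this point.

Using the inverse CDF (quantile function):
x = F⁻¹(0.3) = 23.5608

Verification: P(X ≤ 23.5608) = 0.3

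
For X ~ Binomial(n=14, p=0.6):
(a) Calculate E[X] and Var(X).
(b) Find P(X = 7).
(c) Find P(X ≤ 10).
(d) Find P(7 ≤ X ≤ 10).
(a) E[X] = 8.4000, Var(X) = 3.3600
(b) P(X = 7) = 0.157408
(c) P(X ≤ 10) = 0.875691
(d) P(7 ≤ X ≤ 10) = 0.725551

We have X ~ Binomial(n=14, p=0.6).

(a) Moments:
E[X] = 8.4000
Var(X) = 3.3600
σ = √Var(X) = 1.8330

(b) Point probability using PMF:
P(X = 7) = 0.157408

(c) Cumulative probability using CDF:
P(X ≤ 10) = F(10) = 0.875691

(d) Range probability:
P(7 ≤ X ≤ 10) = P(X ≤ 10) - P(X ≤ 6)
                   = F(10) - F(6)
                   = 0.875691 - 0.150140
                   = 0.725551

This means approximately 72.6% of outcomes fall in the interval [7, 10].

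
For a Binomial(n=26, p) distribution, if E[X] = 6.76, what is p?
p = 0.26

For a Binomial(n, p) distribution:
E[X] = n × p

Given n = 26 and E[X] = 6.76:
6.76 = 26 × p
p = 6.76 / 26 = 0.26

Verification: Binomial(26, 0.26) has E[X] = 6.76 ✓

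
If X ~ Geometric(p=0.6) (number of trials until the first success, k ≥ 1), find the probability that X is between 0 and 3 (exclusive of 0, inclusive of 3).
0.936000

We have X ~ Geometric(p=0.6) (number of trials until the first success, k ≥ 1).

To find P(0 < X ≤ 3), we use:
P(0 < X ≤ 3) = P(X ≤ 3) - P(X ≤ 0)
                 = F(3) - F(0)
                 = 0.936000 - 0.000000
                 = 0.936000

So there's approximately a 93.6% chance that X falls in this range.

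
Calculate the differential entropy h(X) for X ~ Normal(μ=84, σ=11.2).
3.8349 nats

We have X ~ Normal(μ=84, σ=11.2).

The differential entropy measures the uncertainty or information content of the distribution.

For a Normal distribution with μ=84, σ=11.2:
h(X) = 3.8349 nats

(In bits, this would be 5.5325 bits.)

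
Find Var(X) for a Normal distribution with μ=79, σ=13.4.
179.5600

We have X ~ Normal(μ=79, σ=13.4).

For a Normal distribution with μ=79, σ=13.4:
Var(X) = 179.5600

The variance measures the spread of the distribution around the mean.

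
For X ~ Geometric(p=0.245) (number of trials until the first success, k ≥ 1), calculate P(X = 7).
0.045378

We have X ~ Geometric(p=0.245) (number of trials until the first success, k ≥ 1).

For a Geometric distribution, the PMF gives us the probability of each outcome.

Using the PMF formula:
P(X = 7) = 0.045378

Rounded to 4 decimal places: 0.0454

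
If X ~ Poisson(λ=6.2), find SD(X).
2.4900

We have X ~ Poisson(λ=6.2).

For a Poisson distribution with λ=6.2:
σ = √Var(X) = 2.4900

The standard deviation is the square root of the variance.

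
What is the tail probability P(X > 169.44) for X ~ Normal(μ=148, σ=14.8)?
0.073718

We have X ~ Normal(μ=148, σ=14.8).

P(X > 169.44) = 1 - P(X ≤ 169.44)
                = 1 - F(169.44)
                = 1 - 0.926282
                = 0.073718

So there's approximately a 7.4% chance that X exceeds 169.44.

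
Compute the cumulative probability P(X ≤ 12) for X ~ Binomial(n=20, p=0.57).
0.686830

We have X ~ Binomial(n=20, p=0.57).

The CDF gives us P(X ≤ k).

Using the CDF:
P(X ≤ 12) = 0.686830

This means there's approximately a 68.7% chance that X is at most 12.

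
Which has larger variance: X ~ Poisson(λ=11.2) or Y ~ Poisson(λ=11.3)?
Y has larger variance (11.3000 > 11.2000)

Compute the variance for each distribution:

X ~ Poisson(λ=11.2):
Var(X) = 11.2000

Y ~ Poisson(λ=11.3):
Var(Y) = 11.3000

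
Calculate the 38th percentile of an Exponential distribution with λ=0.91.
0.5253

We have X ~ Exponential(λ=0.91).

We want to find x such that P(X ≤ x) = 0.38.

This is the 38th percentile, which means 38% of values fall below this point.

Using the inverse CDF (quantile function):
x = F⁻¹(0.38) = 0.5253

Verification: P(X ≤ 0.5253) = 0.38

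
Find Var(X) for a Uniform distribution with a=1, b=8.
4.0833

We have X ~ Uniform(a=1, b=8).

For a Uniform distribution with a=1, b=8:
Var(X) = 4.0833

The variance measures the spread of the distribution around the mean.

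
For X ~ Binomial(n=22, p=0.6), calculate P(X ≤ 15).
0.841556

We have X ~ Binomial(n=22, p=0.6).

The CDF gives us P(X ≤ k).

Using the CDF:
P(X ≤ 15) = 0.841556

This means there's approximately a 84.2% chance that X is at most 15.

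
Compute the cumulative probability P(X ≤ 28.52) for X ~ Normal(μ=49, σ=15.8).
0.097453

We have X ~ Normal(μ=49, σ=15.8).

The CDF gives us P(X ≤ k).

Using the CDF:
P(X ≤ 28.52) = 0.097453

This means there's approximately a 9.7% chance that X is at most 28.52.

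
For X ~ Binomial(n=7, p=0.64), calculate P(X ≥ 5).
0.509383

We have X ~ Binomial(n=7, p=0.64).

For discrete distributions, P(X ≥ 5) = 1 - P(X ≤ 4).

P(X ≤ 4) = 0.490617
P(X ≥ 5) = 1 - 0.490617 = 0.509383

So there's approximately a 50.9% chance that X is at least 5.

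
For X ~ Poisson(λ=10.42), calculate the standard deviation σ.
3.2280

We have X ~ Poisson(λ=10.42).

For a Poisson distribution with λ=10.42:
σ = √Var(X) = 3.2280

The standard deviation is the square root of the variance.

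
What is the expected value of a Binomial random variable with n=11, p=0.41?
4.5100

We have X ~ Binomial(n=11, p=0.41).

For a Binomial distribution with n=11, p=0.41:
E[X] = 4.5100

This is the expected (average) value of X.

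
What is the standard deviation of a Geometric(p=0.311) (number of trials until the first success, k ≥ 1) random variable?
2.6690

We have X ~ Geometric(p=0.311) (number of trials until the first success, k ≥ 1).

For a Geometric distribution with p=0.311 (number of trials until the first success, k ≥ 1):
σ = √Var(X) = 2.6690

The standard deviation is the square root of the variance.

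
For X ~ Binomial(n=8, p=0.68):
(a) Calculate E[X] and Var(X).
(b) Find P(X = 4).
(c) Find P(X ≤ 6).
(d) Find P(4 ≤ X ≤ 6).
(a) E[X] = 5.4400, Var(X) = 1.7408
(b) P(X = 4) = 0.156940
(c) P(X ≤ 6) = 0.782175
(d) P(4 ≤ X ≤ 6) = 0.707211

We have X ~ Binomial(n=8, p=0.68).

(a) Moments:
E[X] = 5.4400
Var(X) = 1.7408
σ = √Var(X) = 1.3194

(b) Point probability using PMF:
P(X = 4) = 0.156940

(c) Cumulative probability using CDF:
P(X ≤ 6) = F(6) = 0.782175

(d) Range probability:
P(4 ≤ X ≤ 6) = P(X ≤ 6) - P(X ≤ 3)
                   = F(6) - F(3)
                   = 0.782175 - 0.074964
                   = 0.707211

This means approximately 70.7% of outcomes fall in the interval [4, 6].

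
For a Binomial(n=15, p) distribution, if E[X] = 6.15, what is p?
p = 0.41

For a Binomial(n, p) distribution:
E[X] = n × p

Given n = 15 and E[X] = 6.15:
6.15 = 15 × p
p = 6.15 / 15 = 0.41

Verification: Binomial(15, 0.41) has E[X] = 6.15 ✓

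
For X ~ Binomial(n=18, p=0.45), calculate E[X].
8.1000

We have X ~ Binomial(n=18, p=0.45).

For a Binomial distribution with n=18, p=0.45:
E[X] = 8.1000

This is the expected (average) value of X.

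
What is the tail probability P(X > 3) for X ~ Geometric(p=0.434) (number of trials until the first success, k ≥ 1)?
0.181321

We have X ~ Geometric(p=0.434) (number of trials until the first success, k ≥ 1).

P(X > 3) = 1 - P(X ≤ 3)
                = 1 - F(3)
                = 1 - 0.818679
                = 0.181321

So there's approximately a 18.1% chance that X exceeds 3.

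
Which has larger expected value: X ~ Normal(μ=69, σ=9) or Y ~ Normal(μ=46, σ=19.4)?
X has larger mean (69.0000 > 46.0000)

Compute the expected value for each distribution:

X ~ Normal(μ=69, σ=9):
E[X] = 69.0000

Y ~ Normal(μ=46, σ=19.4):
E[Y] = 46.0000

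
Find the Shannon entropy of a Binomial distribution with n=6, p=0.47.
1.6152 nats

We have X ~ Binomial(n=6, p=0.47).

The Shannon entropy measures the uncertainty or information content of the distribution.

For a Binomial distribution with n=6, p=0.47:
H(X) = 1.6152 nats

(In bits, this would be 2.3302 bits.)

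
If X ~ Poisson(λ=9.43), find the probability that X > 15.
0.031654

We have X ~ Poisson(λ=9.43).

P(X > 15) = 1 - P(X ≤ 15)
                = 1 - F(15)
                = 1 - 0.968346
                = 0.031654

So there's approximately a 3.2% chance that X exceeds 15.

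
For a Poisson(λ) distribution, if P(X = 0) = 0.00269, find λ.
λ = 5.9182

For a Poisson(λ) distribution, the PMF at 0 is:
P(X = 0) = λ^0 e^(-λ) / 0! = e^(-λ)

Given P(X = 0) = 0.00269:
e^(-λ) = 0.00269
-λ = ln(0.00269)
λ = -ln(0.00269) = 5.9182

Verification: e^(-5.9182) = 0.00269 ✓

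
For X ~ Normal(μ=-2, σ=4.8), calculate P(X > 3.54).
0.124216

We have X ~ Normal(μ=-2, σ=4.8).

P(X > 3.54) = 1 - P(X ≤ 3.54)
                = 1 - F(3.54)
                = 1 - 0.875784
                = 0.124216

So there's approximately a 12.4% chance that X exceeds 3.54.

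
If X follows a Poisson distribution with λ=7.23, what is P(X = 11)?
0.051217

We have X ~ Poisson(λ=7.23).

For a Poisson distribution, the PMF gives us the probability of each outcome.

Using the PMF formula:
P(X = 11) = 0.051217

Rounded to 4 decimal places: 0.0512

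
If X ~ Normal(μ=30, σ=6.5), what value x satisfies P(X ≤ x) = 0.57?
31.1464

We have X ~ Normal(μ=30, σ=6.5).

We want to find x such that P(X ≤ x) = 0.57.

This is the 57th percentile, which means 57% of values fall below this point.

Using the inverse CDF (quantile function):
x = F⁻¹(0.57) = 31.1464

Verification: P(X ≤ 31.1464) = 0.57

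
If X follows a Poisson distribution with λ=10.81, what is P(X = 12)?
0.107361

We have X ~ Poisson(λ=10.81).

For a Poisson distribution, the PMF gives us the probability of each outcome.

Using the PMF formula:
P(X = 12) = 0.107361

Rounded to 4 decimal places: 0.1074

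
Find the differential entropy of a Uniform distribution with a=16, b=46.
3.4012 nats

We have X ~ Uniform(a=16, b=46).

The differential entropy measures the uncertainty or information content of the distribution.

For a Uniform distribution with a=16, b=46:
h(X) = 3.4012 nats

(In bits, this would be 4.9069 bits.)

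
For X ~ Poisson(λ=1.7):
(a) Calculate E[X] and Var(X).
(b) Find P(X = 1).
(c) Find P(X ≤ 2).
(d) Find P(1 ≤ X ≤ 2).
(a) E[X] = 1.7000, Var(X) = 1.7000
(b) P(X = 1) = 0.310562
(c) P(X ≤ 2) = 0.757223
(d) P(1 ≤ X ≤ 2) = 0.574540

We have X ~ Poisson(λ=1.7).

(a) Moments:
E[X] = 1.7000
Var(X) = 1.7000
σ = √Var(X) = 1.3038

(b) Point probability using PMF:
P(X = 1) = 0.310562

(c) Cumulative probability using CDF:
P(X ≤ 2) = F(2) = 0.757223

(d) Range probability:
P(1 ≤ X ≤ 2) = P(X ≤ 2) - P(X ≤ 0)
                   = F(2) - F(0)
                   = 0.757223 - 0.182684
                   = 0.574540

This means approximately 57.5% of outcomes fall in the interval [1, 2].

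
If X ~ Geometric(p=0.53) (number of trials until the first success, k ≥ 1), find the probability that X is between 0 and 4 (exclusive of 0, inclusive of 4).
0.951203

We have X ~ Geometric(p=0.53) (number of trials until the first success, k ≥ 1).

To find P(0 < X ≤ 4), we use:
P(0 < X ≤ 4) = P(X ≤ 4) - P(X ≤ 0)
                 = F(4) - F(0)
                 = 0.951203 - 0.000000
                 = 0.951203

So there's approximately a 95.1% chance that X falls in this range.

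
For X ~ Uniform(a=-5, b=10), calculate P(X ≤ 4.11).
0.607333

We have X ~ Uniform(a=-5, b=10).

The CDF gives us P(X ≤ k).

Using the CDF:
P(X ≤ 4.11) = 0.607333

This means there's approximately a 60.7% chance that X is at most 4.11.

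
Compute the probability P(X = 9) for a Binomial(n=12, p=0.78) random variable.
0.250347

We have X ~ Binomial(n=12, p=0.78).

For a Binomial distribution, the PMF gives us the probability of each outcome.

Using the PMF formula:
P(X = 9) = 0.250347

Rounded to 4 decimal places: 0.2503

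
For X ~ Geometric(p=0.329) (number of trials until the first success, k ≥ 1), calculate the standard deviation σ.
2.4898

We have X ~ Geometric(p=0.329) (number of trials until the first success, k ≥ 1).

For a Geometric distribution with p=0.329 (number of trials until the first success, k ≥ 1):
σ = √Var(X) = 2.4898

The standard deviation is the square root of the variance.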